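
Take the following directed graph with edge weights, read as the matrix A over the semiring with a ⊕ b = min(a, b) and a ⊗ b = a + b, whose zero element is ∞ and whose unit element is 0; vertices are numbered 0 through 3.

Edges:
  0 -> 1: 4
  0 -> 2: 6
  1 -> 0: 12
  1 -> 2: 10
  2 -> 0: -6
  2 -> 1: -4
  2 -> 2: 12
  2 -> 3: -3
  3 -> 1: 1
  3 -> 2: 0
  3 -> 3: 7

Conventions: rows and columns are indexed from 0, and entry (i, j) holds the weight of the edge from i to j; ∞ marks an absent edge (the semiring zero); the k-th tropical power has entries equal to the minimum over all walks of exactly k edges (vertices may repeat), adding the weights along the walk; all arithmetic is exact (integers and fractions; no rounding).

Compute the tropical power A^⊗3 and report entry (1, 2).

A^⊗2:
  [0, 2, 14, 3]
  [4, 6, 18, 7]
  [6, -2, -3, 4]
  [-6, -4, 7, -3]
A^⊗3:
  [8, 4, 3, 10]
  [12, 8, 7, 14]
  [-9, -7, 4, -6]
  [1, -2, -3, 4]
Key observation: the optimum is the walk 1->2->3->2, with weight 10 + (-3) + 0 = 7.
Optimal value attained by: walk 1->2->3->2.
Answer: (A^⊗3)[1][2] = 7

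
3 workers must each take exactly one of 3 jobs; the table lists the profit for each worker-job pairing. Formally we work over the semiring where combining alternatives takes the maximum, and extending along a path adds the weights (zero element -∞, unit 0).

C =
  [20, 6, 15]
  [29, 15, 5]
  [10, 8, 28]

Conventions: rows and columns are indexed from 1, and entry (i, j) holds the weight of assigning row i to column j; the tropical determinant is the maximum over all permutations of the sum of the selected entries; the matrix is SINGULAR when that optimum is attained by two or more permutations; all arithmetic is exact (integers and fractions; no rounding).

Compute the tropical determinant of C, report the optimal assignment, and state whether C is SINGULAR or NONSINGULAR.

σ = (1, 2, 3): 20 + 15 + 28 = 63
σ = (1, 3, 2): 20 + 5 + 8 = 33
σ = (2, 1, 3): 6 + 29 + 28 = 63
σ = (2, 3, 1): 6 + 5 + 10 = 21
σ = (3, 1, 2): 15 + 29 + 8 = 52
σ = (3, 2, 1): 15 + 15 + 10 = 40
Optimal value attained by: σ = (1, 2, 3).
Answer: det⊕(C) = 63; verdict: SINGULAR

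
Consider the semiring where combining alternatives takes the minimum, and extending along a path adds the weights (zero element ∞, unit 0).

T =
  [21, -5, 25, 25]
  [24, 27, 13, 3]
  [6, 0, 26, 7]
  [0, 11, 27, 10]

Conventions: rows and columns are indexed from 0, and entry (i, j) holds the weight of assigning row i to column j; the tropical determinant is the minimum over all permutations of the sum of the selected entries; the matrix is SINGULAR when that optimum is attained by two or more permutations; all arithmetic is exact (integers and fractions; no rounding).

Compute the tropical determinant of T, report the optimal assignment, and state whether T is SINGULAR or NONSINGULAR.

σ = (0, 1, 2, 3): 21 + 27 + 26 + 10 = 84
σ = (0, 1, 3, 2): 21 + 27 + 7 + 27 = 82
σ = (0, 2, 1, 3): 21 + 13 + 0 + 10 = 44
σ = (0, 2, 3, 1): 21 + 13 + 7 + 11 = 52
σ = (0, 3, 1, 2): 21 + 3 + 0 + 27 = 51
σ = (0, 3, 2, 1): 21 + 3 + 26 + 11 = 61
σ = (1, 0, 2, 3): (-5) + 24 + 26 + 10 = 55
σ = (1, 0, 3, 2): (-5) + 24 + 7 + 27 = 53
σ = (1, 2, 0, 3): (-5) + 13 + 6 + 10 = 24
σ = (1, 2, 3, 0): (-5) + 13 + 7 + 0 = 15
σ = (1, 3, 0, 2): (-5) + 3 + 6 + 27 = 31
σ = (1, 3, 2, 0): (-5) + 3 + 26 + 0 = 24
σ = (2, 0, 1, 3): 25 + 24 + 0 + 10 = 59
σ = (2, 0, 3, 1): 25 + 24 + 7 + 11 = 67
σ = (2, 1, 0, 3): 25 + 27 + 6 + 10 = 68
σ = (2, 1, 3, 0): 25 + 27 + 7 + 0 = 59
σ = (2, 3, 0, 1): 25 + 3 + 6 + 11 = 45
σ = (2, 3, 1, 0): 25 + 3 + 0 + 0 = 28
σ = (3, 0, 1, 2): 25 + 24 + 0 + 27 = 76
σ = (3, 0, 2, 1): 25 + 24 + 26 + 11 = 86
σ = (3, 1, 0, 2): 25 + 27 + 6 + 27 = 85
σ = (3, 1, 2, 0): 25 + 27 + 26 + 0 = 78
σ = (3, 2, 0, 1): 25 + 13 + 6 + 11 = 55
σ = (3, 2, 1, 0): 25 + 13 + 0 + 0 = 38
Optimal value attained by: σ = (1, 2, 3, 0).
Answer: det⊕(T) = 15; verdict: NONSINGULAR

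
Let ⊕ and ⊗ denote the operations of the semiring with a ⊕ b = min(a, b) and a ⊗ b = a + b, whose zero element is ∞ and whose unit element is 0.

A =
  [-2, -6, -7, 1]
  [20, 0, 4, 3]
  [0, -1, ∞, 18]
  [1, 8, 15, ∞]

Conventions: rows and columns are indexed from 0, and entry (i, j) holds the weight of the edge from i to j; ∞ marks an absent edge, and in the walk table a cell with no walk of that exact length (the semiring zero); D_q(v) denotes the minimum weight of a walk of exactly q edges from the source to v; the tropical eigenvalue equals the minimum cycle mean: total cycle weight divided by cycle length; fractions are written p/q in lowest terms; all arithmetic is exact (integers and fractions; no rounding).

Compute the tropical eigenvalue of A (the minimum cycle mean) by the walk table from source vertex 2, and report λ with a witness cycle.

q=0: [∞, ∞, 0, ∞]
q=1: [0, -1, ∞, 18]
q=2: [-2, -6, -7, 1]
q=3: [-7, -8, -9, -3]
q=4: [-9, -13, -14, -6]
Optimal cycle mean attained by: cycle 0->2->0, total (-7) + 0, length 2.
Answer: λ = -7/2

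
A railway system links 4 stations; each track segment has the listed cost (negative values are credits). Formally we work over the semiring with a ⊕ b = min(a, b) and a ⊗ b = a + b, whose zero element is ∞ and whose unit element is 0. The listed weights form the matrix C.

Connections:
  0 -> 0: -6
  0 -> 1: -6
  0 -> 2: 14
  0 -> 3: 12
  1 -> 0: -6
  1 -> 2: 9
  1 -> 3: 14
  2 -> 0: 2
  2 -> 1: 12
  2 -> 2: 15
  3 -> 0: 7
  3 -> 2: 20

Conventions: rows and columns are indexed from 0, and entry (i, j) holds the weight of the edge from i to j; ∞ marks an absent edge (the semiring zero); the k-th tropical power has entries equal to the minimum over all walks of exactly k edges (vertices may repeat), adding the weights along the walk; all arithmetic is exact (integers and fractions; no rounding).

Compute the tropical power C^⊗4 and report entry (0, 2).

C^⊗2:
  [-12, -12, 3, 6]
  [-12, -12, 8, 6]
  [-4, -4, 16, 14]
  [1, 1, 21, 19]
C^⊗3:
  [-18, -18, -3, 0]
  [-18, -18, -3, 0]
  [-10, -10, 5, 8]
  [-5, -5, 10, 13]
C^⊗4:
  [-24, -24, -9, -6]
  [-24, -24, -9, -6]
  [-16, -16, -1, 2]
  [-11, -11, 4, 7]
Key observation: the optimum is the walk 0->0->0->1->2, with weight (-6) + (-6) + (-6) + 9 = -9.
Optimal value attained by: walk 0->0->0->1->2.
Answer: (C^⊗4)[0][2] = -9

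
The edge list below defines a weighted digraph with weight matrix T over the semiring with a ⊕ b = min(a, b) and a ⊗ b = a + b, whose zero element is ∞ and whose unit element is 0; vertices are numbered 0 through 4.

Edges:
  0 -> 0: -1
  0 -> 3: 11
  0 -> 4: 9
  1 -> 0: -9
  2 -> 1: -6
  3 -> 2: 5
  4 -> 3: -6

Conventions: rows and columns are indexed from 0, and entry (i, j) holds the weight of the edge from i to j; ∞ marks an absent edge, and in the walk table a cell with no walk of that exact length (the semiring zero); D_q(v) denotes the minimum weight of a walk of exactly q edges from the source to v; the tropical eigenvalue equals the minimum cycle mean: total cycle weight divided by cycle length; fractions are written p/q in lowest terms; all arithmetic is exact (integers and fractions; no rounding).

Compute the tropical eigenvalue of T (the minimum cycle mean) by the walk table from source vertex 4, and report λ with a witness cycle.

q=0: [∞, ∞, ∞, ∞, 0]
q=1: [∞, ∞, ∞, -6, ∞]
q=2: [∞, ∞, -1, ∞, ∞]
q=3: [∞, -7, ∞, ∞, ∞]
q=4: [-16, ∞, ∞, ∞, ∞]
q=5: [-17, ∞, ∞, -5, -7]
Optimal cycle mean attained by: cycle 0->4->3->2->1->0, total 9 + (-6) + 5 + (-6) + (-9), length 5.
Answer: λ = -7/5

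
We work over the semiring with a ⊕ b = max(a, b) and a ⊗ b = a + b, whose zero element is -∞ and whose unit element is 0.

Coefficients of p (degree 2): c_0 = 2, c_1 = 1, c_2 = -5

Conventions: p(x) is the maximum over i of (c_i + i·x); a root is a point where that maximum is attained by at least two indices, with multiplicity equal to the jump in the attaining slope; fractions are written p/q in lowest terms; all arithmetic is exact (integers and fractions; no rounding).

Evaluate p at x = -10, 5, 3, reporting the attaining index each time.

p(-10) = max(2+0·(-10)=2, 1+1·(-10)=-9, -5+2·(-10)=-25) = 2 (attained by i=0)
p(5) = max(2+0·5=2, 1+1·5=6, -5+2·5=5) = 6 (attained by i=1)
p(3) = max(2+0·3=2, 1+1·3=4, -5+2·3=1) = 4 (attained by i=1)
Answer: p(-10) = 2; p(5) = 6; p(3) = 4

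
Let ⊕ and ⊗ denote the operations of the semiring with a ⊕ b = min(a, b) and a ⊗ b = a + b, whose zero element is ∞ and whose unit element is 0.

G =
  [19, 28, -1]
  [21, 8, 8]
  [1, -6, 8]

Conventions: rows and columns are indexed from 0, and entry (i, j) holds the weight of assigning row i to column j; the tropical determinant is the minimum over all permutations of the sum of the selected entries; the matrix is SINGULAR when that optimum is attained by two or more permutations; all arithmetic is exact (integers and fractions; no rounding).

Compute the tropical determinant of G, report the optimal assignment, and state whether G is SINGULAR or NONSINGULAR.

σ = (0, 1, 2): 19 + 8 + 8 = 35
σ = (0, 2, 1): 19 + 8 + (-6) = 21
σ = (1, 0, 2): 28 + 21 + 8 = 57
σ = (1, 2, 0): 28 + 8 + 1 = 37
σ = (2, 0, 1): (-1) + 21 + (-6) = 14
σ = (2, 1, 0): (-1) + 8 + 1 = 8
Optimal value attained by: σ = (2, 1, 0).
Answer: det⊕(G) = 8; verdict: NONSINGULAR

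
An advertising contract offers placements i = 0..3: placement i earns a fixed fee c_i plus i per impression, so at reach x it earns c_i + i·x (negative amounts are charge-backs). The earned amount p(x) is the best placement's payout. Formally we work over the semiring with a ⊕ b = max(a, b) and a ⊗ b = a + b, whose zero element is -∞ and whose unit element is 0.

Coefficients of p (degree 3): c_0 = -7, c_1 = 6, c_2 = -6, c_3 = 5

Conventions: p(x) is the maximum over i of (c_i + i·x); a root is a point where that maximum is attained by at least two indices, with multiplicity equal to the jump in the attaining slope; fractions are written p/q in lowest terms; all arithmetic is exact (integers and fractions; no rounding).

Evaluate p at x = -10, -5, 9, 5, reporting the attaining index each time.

p(-10) = max(-7+0·(-10)=-7, 6+1·(-10)=-4, -6+2·(-10)=-26, 5+3·(-10)=-25) = -4 (attained by i=1)
p(-5) = max(-7+0·(-5)=-7, 6+1·(-5)=1, -6+2·(-5)=-16, 5+3·(-5)=-10) = 1 (attained by i=1)
p(9) = max(-7+0·9=-7, 6+1·9=15, -6+2·9=12, 5+3·9=32) = 32 (attained by i=3)
p(5) = max(-7+0·5=-7, 6+1·5=11, -6+2·5=4, 5+3·5=20) = 20 (attained by i=3)
Answer: p(-10) = -4; p(-5) = 1; p(9) = 32; p(5) = 20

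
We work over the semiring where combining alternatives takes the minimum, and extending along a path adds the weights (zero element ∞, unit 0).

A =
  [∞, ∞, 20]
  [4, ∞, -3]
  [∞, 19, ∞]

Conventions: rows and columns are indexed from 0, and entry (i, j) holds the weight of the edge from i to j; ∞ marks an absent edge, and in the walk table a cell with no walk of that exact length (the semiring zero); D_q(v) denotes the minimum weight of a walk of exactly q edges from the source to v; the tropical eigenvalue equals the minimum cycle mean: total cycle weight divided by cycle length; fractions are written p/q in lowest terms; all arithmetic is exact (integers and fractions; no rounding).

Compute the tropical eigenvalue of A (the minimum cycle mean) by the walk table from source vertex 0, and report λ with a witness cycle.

q=0: [0, ∞, ∞]
q=1: [∞, ∞, 20]
q=2: [∞, 39, ∞]
q=3: [43, ∞, 36]
Optimal cycle mean attained by: cycle 1->2->1, total (-3) + 19, length 2.
Answer: λ = 8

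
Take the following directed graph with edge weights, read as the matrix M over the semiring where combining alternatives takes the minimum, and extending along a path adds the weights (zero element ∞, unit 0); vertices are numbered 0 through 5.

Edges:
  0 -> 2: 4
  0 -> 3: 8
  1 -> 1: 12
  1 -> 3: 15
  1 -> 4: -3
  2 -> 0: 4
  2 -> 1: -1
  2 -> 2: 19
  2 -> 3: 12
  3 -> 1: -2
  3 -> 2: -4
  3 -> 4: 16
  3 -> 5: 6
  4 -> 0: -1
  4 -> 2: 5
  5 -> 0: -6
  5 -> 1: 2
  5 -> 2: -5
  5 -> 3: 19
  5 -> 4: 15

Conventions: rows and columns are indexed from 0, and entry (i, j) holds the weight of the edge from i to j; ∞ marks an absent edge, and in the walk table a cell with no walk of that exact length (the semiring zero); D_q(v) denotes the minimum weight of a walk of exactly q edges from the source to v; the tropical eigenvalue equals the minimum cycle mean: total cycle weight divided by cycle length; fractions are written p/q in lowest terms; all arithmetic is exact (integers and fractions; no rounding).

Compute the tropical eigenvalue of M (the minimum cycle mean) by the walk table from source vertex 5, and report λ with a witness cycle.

q=0: [∞, ∞, ∞, ∞, ∞, 0]
q=1: [-6, 2, -5, 19, 15, ∞]
q=2: [-1, -6, -2, 2, -1, 25]
q=3: [-2, -3, -2, 7, -9, 8]
q=4: [-10, -3, -4, 6, -6, 13]
q=5: [-7, -5, -6, -2, -6, 12]
q=6: [-7, -7, -6, 1, -8, 4]
Optimal cycle mean attained by: cycle 0->2->1->4->0, total 4 + (-1) + (-3) + (-1), length 4.
Answer: λ = -1/4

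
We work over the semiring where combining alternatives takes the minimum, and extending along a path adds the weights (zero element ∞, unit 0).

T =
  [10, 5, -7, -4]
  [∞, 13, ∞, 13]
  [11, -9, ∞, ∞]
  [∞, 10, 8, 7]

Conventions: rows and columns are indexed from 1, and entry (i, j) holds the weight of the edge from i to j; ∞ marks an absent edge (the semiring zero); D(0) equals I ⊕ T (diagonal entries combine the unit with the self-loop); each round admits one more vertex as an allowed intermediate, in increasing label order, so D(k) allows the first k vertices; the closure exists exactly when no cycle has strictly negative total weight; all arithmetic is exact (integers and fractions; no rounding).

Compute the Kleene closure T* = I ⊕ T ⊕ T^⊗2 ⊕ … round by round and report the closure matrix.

D(0):
  [0, 5, -7, -4]
  [∞, 0, ∞, 13]
  [11, -9, 0, ∞]
  [∞, 10, 8, 0]
D(1):
  [0, 5, -7, -4]
  [∞, 0, ∞, 13]
  [11, -9, 0, 7]
  [∞, 10, 8, 0]
D(2):
  [0, 5, -7, -4]
  [∞, 0, ∞, 13]
  [11, -9, 0, 4]
  [∞, 10, 8, 0]
D(3):
  [0, -16, -7, -4]
  [∞, 0, ∞, 13]
  [11, -9, 0, 4]
  [19, -1, 8, 0]
D(4):
  [0, -16, -7, -4]
  [32, 0, 21, 13]
  [11, -9, 0, 4]
  [19, -1, 8, 0]
Answer: T* = [[0, -16, -7, -4], [32, 0, 21, 13], [11, -9, 0, 4], [19, -1, 8, 0]]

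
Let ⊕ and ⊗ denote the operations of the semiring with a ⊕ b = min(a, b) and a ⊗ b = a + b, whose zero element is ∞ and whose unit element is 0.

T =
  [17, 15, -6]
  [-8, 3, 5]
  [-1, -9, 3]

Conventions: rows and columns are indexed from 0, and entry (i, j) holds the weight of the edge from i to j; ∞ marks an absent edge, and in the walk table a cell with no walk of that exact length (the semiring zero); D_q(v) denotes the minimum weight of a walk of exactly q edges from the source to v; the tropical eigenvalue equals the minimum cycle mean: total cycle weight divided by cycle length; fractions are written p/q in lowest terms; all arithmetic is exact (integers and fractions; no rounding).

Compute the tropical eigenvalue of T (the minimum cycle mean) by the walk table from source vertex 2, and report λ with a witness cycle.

q=0: [∞, ∞, 0]
q=1: [-1, -9, 3]
q=2: [-17, -6, -7]
q=3: [-14, -16, -23]
Optimal cycle mean attained by: cycle 0->2->1->0, total (-6) + (-9) + (-8), length 3.
Answer: λ = -23/3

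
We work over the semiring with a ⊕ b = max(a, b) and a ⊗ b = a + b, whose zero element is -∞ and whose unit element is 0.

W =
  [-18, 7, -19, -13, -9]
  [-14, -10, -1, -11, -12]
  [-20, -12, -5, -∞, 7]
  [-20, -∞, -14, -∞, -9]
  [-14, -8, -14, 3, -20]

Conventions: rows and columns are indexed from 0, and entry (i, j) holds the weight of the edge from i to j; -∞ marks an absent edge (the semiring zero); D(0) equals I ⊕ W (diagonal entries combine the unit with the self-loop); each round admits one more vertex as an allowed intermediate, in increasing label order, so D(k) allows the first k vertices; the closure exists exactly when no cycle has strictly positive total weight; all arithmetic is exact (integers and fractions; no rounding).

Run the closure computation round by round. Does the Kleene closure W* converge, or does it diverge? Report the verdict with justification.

D(0):
  [0, 7, -19, -13, -9]
  [-14, 0, -1, -11, -12]
  [-20, -12, 0, -∞, 7]
  [-20, -∞, -14, 0, -9]
  [-14, -8, -14, 3, 0]
D(1):
  [0, 7, -19, -13, -9]
  [-14, 0, -1, -11, -12]
  [-20, -12, 0, -33, 7]
  [-20, -13, -14, 0, -9]
  [-14, -7, -14, 3, 0]
D(2):
  [0, 7, 6, -4, -5]
  [-14, 0, -1, -11, -12]
  [-20, -12, 0, -23, 7]
  [-20, -13, -14, 0, -9]
  [-14, -7, -8, 3, 0]
D(3):
  [0, 7, 6, -4, 13]
  [-14, 0, -1, -11, 6]
  [-20, -12, 0, -23, 7]
  [-20, -13, -14, 0, -7]
  [-14, -7, -8, 3, 0]
D(4):
  [0, 7, 6, -4, 13]
  [-14, 0, -1, -11, 6]
  [-20, -12, 0, -23, 7]
  [-20, -13, -14, 0, -7]
  [-14, -7, -8, 3, 0]
D(5):
  [0, 7, 6, 16, 13]
  [-8, 0, -1, 9, 6]
  [-7, 0, 0, 10, 7]
  [-20, -13, -14, 0, -7]
  [-14, -7, -8, 3, 0]
Key observation: every diagonal entry stays at the unit through all rounds, so no improving cycle exists.
Answer: CONVERGES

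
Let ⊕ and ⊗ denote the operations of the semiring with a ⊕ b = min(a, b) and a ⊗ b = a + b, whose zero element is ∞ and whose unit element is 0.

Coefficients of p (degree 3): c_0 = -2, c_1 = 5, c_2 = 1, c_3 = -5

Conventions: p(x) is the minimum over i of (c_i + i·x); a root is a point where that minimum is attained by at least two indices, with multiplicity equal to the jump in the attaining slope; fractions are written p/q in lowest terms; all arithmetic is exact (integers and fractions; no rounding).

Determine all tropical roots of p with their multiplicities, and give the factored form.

hull edge (i=0, c=-2) to (i=3, c=-5): slope -1, span 3
Factored form: p(x) = -5 ⊗ (x ⊕ 1) ⊗ (x ⊕ 1) ⊗ (x ⊕ 1)
Answer: roots = 1 (mult 3)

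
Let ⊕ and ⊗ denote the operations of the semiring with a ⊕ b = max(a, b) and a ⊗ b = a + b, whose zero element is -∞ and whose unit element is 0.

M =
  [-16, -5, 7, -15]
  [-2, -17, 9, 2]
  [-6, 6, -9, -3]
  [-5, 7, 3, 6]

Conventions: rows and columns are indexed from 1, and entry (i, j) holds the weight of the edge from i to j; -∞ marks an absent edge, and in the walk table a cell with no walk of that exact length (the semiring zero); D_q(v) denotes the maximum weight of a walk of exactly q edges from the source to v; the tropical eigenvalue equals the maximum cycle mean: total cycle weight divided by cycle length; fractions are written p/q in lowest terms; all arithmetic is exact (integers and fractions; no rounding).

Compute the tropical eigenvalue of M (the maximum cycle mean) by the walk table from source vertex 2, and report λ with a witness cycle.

q=0: [-∞, 0, -∞, -∞]
q=1: [-2, -17, 9, 2]
q=2: [3, 15, 5, 8]
q=3: [13, 15, 24, 17]
q=4: [18, 30, 24, 23]
Optimal cycle mean attained by: cycle 2->3->2, total 9 + 6, length 2.
Answer: λ = 15/2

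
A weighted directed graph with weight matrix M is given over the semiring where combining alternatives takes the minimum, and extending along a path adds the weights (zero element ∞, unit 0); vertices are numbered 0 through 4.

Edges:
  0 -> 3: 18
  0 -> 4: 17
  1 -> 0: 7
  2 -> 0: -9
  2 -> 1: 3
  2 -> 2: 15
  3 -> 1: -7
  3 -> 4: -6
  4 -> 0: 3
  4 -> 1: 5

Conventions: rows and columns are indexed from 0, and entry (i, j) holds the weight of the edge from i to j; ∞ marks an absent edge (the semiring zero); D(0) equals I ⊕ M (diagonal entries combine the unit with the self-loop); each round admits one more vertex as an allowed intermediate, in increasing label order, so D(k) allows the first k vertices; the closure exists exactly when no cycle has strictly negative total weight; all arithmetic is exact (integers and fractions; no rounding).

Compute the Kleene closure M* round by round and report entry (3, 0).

D(0):
  [0, ∞, ∞, 18, 17]
  [7, 0, ∞, ∞, ∞]
  [-9, 3, 0, ∞, ∞]
  [∞, -7, ∞, 0, -6]
  [3, 5, ∞, ∞, 0]
D(1):
  [0, ∞, ∞, 18, 17]
  [7, 0, ∞, 25, 24]
  [-9, 3, 0, 9, 8]
  [∞, -7, ∞, 0, -6]
  [3, 5, ∞, 21, 0]
D(2):
  [0, ∞, ∞, 18, 17]
  [7, 0, ∞, 25, 24]
  [-9, 3, 0, 9, 8]
  [0, -7, ∞, 0, -6]
  [3, 5, ∞, 21, 0]
D(3):
  [0, ∞, ∞, 18, 17]
  [7, 0, ∞, 25, 24]
  [-9, 3, 0, 9, 8]
  [0, -7, ∞, 0, -6]
  [3, 5, ∞, 21, 0]
D(4):
  [0, 11, ∞, 18, 12]
  [7, 0, ∞, 25, 19]
  [-9, 2, 0, 9, 3]
  [0, -7, ∞, 0, -6]
  [3, 5, ∞, 21, 0]
D(5):
  [0, 11, ∞, 18, 12]
  [7, 0, ∞, 25, 19]
  [-9, 2, 0, 9, 3]
  [-3, -7, ∞, 0, -6]
  [3, 5, ∞, 21, 0]
Answer: M*[3][0] = -3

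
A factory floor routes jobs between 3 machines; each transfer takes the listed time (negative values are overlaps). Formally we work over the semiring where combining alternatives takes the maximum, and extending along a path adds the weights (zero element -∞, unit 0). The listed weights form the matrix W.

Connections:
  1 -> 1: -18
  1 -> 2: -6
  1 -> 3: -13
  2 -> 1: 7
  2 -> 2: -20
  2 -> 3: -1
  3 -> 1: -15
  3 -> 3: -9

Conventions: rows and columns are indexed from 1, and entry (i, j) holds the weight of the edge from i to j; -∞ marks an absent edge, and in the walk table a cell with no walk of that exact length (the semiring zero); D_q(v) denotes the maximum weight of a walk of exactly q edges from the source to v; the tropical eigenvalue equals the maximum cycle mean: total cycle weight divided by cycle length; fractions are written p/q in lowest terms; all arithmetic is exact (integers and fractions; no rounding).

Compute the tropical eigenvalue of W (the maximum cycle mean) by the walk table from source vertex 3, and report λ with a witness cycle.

q=0: [-∞, -∞, 0]
q=1: [-15, -∞, -9]
q=2: [-24, -21, -18]
q=3: [-14, -30, -22]
Optimal cycle mean attained by: cycle 1->2->1, total (-6) + 7, length 2.
Answer: λ = 1/2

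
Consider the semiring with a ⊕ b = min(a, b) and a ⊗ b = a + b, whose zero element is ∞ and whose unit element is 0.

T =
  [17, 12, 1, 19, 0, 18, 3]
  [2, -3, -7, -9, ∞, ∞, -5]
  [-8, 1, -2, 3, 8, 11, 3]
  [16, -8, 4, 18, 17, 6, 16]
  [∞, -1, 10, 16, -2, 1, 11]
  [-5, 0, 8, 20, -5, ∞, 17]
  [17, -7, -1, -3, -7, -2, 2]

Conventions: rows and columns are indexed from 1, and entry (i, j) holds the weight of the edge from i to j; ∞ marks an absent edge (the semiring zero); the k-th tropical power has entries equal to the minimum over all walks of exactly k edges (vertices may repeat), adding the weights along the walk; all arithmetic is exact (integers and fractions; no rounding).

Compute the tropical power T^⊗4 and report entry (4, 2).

T^⊗2:
  [-7, -4, -1, 0, -4, 1, 4]
  [-15, -17, -10, -12, -12, -7, -8]
  [-10, -5, -7, -8, -8, 1, -5]
  [-6, -11, -15, -17, 1, 14, -13]
  [-4, -4, -8, -10, -4, -1, -6]
  [0, -6, -7, -9, -7, -4, -5]
  [-9, -11, -14, -16, -9, -6, -12]
T^⊗3:
  [-9, -8, -11, -13, -7, -3, -9]
  [-18, -20, -24, -26, -15, -11, -22]
  [-15, -16, -12, -14, -12, -7, -10]
  [-23, -25, -18, -20, -20, -15, -16]
  [-16, -18, -11, -13, -13, -8, -9]
  [-15, -17, -13, -15, -12, -7, -11]
  [-22, -24, -18, -20, -19, -14, -16]
T^⊗4:
  [-19, -21, -15, -17, -16, -11, -13]
  [-32, -34, -27, -29, -29, -24, -25]
  [-20, -22, -23, -25, -17, -12, -21]
  [-26, -28, -32, -34, -23, -19, -30]
  [-19, -21, -25, -27, -16, -12, -23]
  [-21, -23, -24, -26, -18, -13, -22]
  [-26, -28, -31, -33, -23, -18, -29]
Key observation: the optimum is the walk 4->2->2->4->2, with weight (-8) + (-3) + (-9) + (-8) = -28.
Optimal value attained by: walk 4->2->2->4->2.
Answer: (T^⊗4)[4][2] = -28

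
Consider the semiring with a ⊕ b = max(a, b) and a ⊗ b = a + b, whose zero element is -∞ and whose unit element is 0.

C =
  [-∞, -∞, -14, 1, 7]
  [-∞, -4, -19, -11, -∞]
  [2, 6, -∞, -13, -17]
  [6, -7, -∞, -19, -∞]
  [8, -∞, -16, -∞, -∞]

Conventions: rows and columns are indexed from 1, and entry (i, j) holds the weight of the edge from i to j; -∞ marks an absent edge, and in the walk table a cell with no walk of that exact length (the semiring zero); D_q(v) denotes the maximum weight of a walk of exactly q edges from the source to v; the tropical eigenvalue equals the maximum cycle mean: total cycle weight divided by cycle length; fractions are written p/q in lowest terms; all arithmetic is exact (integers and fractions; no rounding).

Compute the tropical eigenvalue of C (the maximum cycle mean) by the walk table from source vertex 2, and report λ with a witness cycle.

q=0: [-∞, 0, -∞, -∞, -∞]
q=1: [-∞, -4, -19, -11, -∞]
q=2: [-5, -8, -23, -15, -36]
q=3: [-9, -12, -19, -4, 2]
q=4: [10, -11, -14, -8, -2]
q=5: [6, -8, -4, 11, 17]
Optimal cycle mean attained by: cycle 1->5->1, total 7 + 8, length 2.
Answer: λ = 15/2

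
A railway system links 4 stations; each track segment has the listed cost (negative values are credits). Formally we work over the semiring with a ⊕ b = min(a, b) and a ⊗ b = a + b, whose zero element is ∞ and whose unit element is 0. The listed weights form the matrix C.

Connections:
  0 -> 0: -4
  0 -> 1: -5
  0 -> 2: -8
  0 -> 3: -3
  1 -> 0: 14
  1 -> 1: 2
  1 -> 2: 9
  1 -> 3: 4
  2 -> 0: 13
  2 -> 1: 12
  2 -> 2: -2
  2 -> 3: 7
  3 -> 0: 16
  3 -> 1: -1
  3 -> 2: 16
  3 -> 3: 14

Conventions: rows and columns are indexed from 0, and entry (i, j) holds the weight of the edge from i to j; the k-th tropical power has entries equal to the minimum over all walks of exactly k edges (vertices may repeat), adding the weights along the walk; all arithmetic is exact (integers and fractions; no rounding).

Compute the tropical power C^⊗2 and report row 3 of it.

C^⊗2:
  [-8, -9, -12, -7]
  [10, 3, 6, 6]
  [9, 6, -4, 5]
  [12, 1, 8, 3]
Answer: row 3 of C^⊗2 = [12, 1, 8, 3]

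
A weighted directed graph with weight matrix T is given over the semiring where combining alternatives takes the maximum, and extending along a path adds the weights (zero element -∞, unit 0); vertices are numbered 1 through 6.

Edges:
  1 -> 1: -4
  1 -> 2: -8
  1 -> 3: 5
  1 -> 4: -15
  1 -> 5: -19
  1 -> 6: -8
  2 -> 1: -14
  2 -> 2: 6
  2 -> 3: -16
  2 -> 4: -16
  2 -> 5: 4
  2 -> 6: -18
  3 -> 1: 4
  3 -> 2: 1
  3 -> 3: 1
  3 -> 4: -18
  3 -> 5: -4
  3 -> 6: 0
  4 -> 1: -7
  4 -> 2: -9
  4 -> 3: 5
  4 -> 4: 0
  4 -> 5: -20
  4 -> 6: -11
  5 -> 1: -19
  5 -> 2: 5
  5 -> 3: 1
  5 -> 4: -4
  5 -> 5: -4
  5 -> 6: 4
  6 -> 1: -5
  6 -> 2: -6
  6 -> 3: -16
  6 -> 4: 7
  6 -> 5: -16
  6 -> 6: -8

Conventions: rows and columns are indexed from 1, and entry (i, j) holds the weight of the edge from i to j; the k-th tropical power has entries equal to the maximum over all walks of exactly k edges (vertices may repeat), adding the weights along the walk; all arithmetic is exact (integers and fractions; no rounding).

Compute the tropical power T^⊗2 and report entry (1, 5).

T^⊗2:
  [9, 6, 6, -1, 1, 5]
  [-8, 12, 5, 0, 10, 8]
  [5, 7, 9, 7, 5, 1]
  [9, 6, 6, 0, 1, 5]
  [5, 11, 2, 11, 9, 1]
  [0, 0, 12, 7, -2, -4]
Key observation: the optimum is the walk 1->3->5, with weight 5 + (-4) = 1.
Optimal value attained by: walk 1->3->5.
Answer: (T^⊗2)[1][5] = 1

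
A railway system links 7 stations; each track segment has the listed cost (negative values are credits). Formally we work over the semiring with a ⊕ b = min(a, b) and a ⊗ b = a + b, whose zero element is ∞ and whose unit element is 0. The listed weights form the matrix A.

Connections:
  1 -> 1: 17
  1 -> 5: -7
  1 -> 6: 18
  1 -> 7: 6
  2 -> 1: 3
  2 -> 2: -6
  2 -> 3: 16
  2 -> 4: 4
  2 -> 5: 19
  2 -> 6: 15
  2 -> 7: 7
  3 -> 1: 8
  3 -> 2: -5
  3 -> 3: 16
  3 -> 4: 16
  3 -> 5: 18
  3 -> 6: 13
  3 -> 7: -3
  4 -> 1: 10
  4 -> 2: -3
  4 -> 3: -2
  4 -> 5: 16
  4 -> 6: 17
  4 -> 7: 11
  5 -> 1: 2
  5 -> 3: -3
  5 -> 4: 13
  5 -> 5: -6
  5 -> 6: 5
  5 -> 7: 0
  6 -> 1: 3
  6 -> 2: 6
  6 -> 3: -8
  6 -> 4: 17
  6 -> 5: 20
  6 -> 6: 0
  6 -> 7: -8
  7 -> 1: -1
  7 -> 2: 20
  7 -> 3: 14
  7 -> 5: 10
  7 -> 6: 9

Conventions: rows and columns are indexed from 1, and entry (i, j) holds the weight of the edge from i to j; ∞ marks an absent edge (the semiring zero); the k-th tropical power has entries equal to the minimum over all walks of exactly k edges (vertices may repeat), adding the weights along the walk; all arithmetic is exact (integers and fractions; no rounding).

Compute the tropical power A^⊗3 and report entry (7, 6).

A^⊗2:
  [-5, 24, -10, 6, -13, -2, -7]
  [-3, -12, 2, -2, -4, 9, 1]
  [-4, -11, 5, -1, 1, 6, 2]
  [0, -9, 9, 1, 3, 11, -5]
  [-4, -8, -9, 7, -12, -1, -6]
  [-9, -13, -8, 8, -4, 0, -11]
  [12, 9, 1, 23, -8, 9, 1]
A^⊗3:
  [-11, -15, -16, 0, -19, -8, -13]
  [-9, -18, -7, -8, -10, 1, -5]
  [-8, -17, -3, -7, -11, 4, -4]
  [-6, -15, -1, -5, -7, 4, -2]
  [-10, -14, -15, -4, -18, -7, -12]
  [-12, -19, -8, -9, -16, -2, -11]
  [-6, -4, -11, 5, -14, -3, -8]
Key observation: the optimum is the walk 7->1->5->6, with weight (-1) + (-7) + 5 = -3.
Optimal value attained by: walk 7->1->5->6.
Answer: (A^⊗3)[7][6] = -3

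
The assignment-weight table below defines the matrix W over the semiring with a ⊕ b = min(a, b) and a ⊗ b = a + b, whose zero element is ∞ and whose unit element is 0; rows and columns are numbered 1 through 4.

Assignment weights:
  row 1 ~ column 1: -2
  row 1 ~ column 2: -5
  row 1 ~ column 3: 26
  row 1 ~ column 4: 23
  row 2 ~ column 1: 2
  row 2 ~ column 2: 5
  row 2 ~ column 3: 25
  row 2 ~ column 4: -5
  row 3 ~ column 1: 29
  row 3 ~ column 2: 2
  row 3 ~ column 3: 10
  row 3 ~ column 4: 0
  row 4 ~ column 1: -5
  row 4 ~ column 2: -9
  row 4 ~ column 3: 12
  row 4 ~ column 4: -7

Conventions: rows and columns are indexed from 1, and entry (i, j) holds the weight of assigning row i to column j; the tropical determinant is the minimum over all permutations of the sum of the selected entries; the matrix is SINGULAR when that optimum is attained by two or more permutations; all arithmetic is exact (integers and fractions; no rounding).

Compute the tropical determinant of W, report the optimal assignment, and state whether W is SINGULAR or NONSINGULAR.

σ = (1, 2, 3, 4): (-2) + 5 + 10 + (-7) = 6
σ = (1, 2, 4, 3): (-2) + 5 + 0 + 12 = 15
σ = (1, 3, 2, 4): (-2) + 25 + 2 + (-7) = 18
σ = (1, 3, 4, 2): (-2) + 25 + 0 + (-9) = 14
σ = (1, 4, 2, 3): (-2) + (-5) + 2 + 12 = 7
σ = (1, 4, 3, 2): (-2) + (-5) + 10 + (-9) = -6
σ = (2, 1, 3, 4): (-5) + 2 + 10 + (-7) = 0
σ = (2, 1, 4, 3): (-5) + 2 + 0 + 12 = 9
σ = (2, 3, 1, 4): (-5) + 25 + 29 + (-7) = 42
σ = (2, 3, 4, 1): (-5) + 25 + 0 + (-5) = 15
σ = (2, 4, 1, 3): (-5) + (-5) + 29 + 12 = 31
σ = (2, 4, 3, 1): (-5) + (-5) + 10 + (-5) = -5
σ = (3, 1, 2, 4): 26 + 2 + 2 + (-7) = 23
σ = (3, 1, 4, 2): 26 + 2 + 0 + (-9) = 19
σ = (3, 2, 1, 4): 26 + 5 + 29 + (-7) = 53
σ = (3, 2, 4, 1): 26 + 5 + 0 + (-5) = 26
σ = (3, 4, 1, 2): 26 + (-5) + 29 + (-9) = 41
σ = (3, 4, 2, 1): 26 + (-5) + 2 + (-5) = 18
σ = (4, 1, 2, 3): 23 + 2 + 2 + 12 = 39
σ = (4, 1, 3, 2): 23 + 2 + 10 + (-9) = 26
σ = (4, 2, 1, 3): 23 + 5 + 29 + 12 = 69
σ = (4, 2, 3, 1): 23 + 5 + 10 + (-5) = 33
σ = (4, 3, 1, 2): 23 + 25 + 29 + (-9) = 68
σ = (4, 3, 2, 1): 23 + 25 + 2 + (-5) = 45
Optimal value attained by: σ = (1, 4, 3, 2).
Answer: det⊕(W) = -6; verdict: NONSINGULAR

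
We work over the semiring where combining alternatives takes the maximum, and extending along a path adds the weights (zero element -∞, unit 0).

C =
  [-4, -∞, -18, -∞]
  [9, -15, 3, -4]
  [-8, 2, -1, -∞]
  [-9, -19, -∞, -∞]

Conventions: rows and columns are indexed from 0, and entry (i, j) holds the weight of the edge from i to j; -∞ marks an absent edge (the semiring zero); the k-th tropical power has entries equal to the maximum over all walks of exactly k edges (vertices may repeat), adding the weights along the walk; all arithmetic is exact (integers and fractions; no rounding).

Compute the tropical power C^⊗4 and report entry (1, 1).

C^⊗2:
  [-8, -16, -19, -∞]
  [5, 5, 2, -19]
  [11, 1, 5, -2]
  [-10, -34, -16, -23]
C^⊗3:
  [-7, -17, -13, -20]
  [14, 4, 8, 1]
  [10, 7, 4, -3]
  [-14, -14, -17, -38]
C^⊗4:
  [-8, -11, -14, -21]
  [13, 10, 7, 0]
  [16, 6, 10, 3]
  [-5, -15, -11, -18]
Key observation: the optimum is the walk 1->2->1->2->1, with weight 3 + 2 + 3 + 2 = 10.
Optimal value attained by: walk 1->2->1->2->1.
Answer: (C^⊗4)[1][1] = 10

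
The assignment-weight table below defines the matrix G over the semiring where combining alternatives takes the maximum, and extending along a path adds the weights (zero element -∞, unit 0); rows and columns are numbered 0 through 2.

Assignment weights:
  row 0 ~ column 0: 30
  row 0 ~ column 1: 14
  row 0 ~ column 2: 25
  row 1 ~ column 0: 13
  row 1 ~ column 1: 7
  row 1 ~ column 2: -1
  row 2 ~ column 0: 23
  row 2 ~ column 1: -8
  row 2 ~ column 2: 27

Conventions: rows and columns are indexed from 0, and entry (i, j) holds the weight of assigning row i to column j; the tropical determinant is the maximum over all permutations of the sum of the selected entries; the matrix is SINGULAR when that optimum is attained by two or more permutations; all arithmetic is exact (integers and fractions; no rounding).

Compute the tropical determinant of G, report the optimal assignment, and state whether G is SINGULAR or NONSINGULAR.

σ = (0, 1, 2): 30 + 7 + 27 = 64
σ = (0, 2, 1): 30 + (-1) + (-8) = 21
σ = (1, 0, 2): 14 + 13 + 27 = 54
σ = (1, 2, 0): 14 + (-1) + 23 = 36
σ = (2, 0, 1): 25 + 13 + (-8) = 30
σ = (2, 1, 0): 25 + 7 + 23 = 55
Optimal value attained by: σ = (0, 1, 2).
Answer: det⊕(G) = 64; verdict: NONSINGULAR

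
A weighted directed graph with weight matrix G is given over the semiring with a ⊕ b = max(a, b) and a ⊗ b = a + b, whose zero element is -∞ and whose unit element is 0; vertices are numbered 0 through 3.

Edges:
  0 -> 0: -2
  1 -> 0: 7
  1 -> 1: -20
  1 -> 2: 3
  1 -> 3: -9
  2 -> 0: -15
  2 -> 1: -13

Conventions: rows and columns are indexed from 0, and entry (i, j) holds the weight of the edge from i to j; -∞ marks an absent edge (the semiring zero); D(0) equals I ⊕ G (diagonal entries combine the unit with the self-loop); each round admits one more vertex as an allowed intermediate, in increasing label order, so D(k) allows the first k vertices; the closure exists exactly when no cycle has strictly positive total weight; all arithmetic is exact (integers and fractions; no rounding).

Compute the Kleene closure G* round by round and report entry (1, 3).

D(0):
  [0, -∞, -∞, -∞]
  [7, 0, 3, -9]
  [-15, -13, 0, -∞]
  [-∞, -∞, -∞, 0]
D(1):
  [0, -∞, -∞, -∞]
  [7, 0, 3, -9]
  [-15, -13, 0, -∞]
  [-∞, -∞, -∞, 0]
D(2):
  [0, -∞, -∞, -∞]
  [7, 0, 3, -9]
  [-6, -13, 0, -22]
  [-∞, -∞, -∞, 0]
D(3):
  [0, -∞, -∞, -∞]
  [7, 0, 3, -9]
  [-6, -13, 0, -22]
  [-∞, -∞, -∞, 0]
D(4):
  [0, -∞, -∞, -∞]
  [7, 0, 3, -9]
  [-6, -13, 0, -22]
  [-∞, -∞, -∞, 0]
Answer: G*[1][3] = -9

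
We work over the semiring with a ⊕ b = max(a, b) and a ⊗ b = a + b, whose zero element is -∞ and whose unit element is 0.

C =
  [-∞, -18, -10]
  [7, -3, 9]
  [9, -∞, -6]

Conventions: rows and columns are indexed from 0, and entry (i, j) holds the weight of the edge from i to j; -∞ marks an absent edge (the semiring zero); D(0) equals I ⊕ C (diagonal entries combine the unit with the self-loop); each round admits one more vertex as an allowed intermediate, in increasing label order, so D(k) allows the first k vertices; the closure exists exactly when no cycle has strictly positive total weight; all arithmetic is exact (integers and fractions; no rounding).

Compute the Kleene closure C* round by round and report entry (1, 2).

D(0):
  [0, -18, -10]
  [7, 0, 9]
  [9, -∞, 0]
D(1):
  [0, -18, -10]
  [7, 0, 9]
  [9, -9, 0]
D(2):
  [0, -18, -9]
  [7, 0, 9]
  [9, -9, 0]
D(3):
  [0, -18, -9]
  [18, 0, 9]
  [9, -9, 0]
Answer: C*[1][2] = 9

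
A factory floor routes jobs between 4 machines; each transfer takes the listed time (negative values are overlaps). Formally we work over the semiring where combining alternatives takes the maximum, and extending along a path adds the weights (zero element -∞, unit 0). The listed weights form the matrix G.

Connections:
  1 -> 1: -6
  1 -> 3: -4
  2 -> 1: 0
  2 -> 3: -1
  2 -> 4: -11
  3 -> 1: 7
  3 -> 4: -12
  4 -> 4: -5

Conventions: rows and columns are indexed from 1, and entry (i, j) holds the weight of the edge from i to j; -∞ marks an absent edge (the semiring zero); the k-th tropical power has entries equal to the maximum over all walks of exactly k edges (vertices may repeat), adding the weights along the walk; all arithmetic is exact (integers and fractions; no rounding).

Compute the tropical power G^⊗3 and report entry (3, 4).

G^⊗2:
  [3, -∞, -10, -16]
  [6, -∞, -4, -13]
  [1, -∞, 3, -17]
  [-∞, -∞, -∞, -10]
G^⊗3:
  [-3, -∞, -1, -21]
  [3, -∞, 2, -16]
  [10, -∞, -3, -9]
  [-∞, -∞, -∞, -15]
Key observation: the optimum is the walk 3->1->3->4, with weight 7 + (-4) + (-12) = -9.
Optimal value attained by: walk 3->1->3->4.
Answer: (G^⊗3)[3][4] = -9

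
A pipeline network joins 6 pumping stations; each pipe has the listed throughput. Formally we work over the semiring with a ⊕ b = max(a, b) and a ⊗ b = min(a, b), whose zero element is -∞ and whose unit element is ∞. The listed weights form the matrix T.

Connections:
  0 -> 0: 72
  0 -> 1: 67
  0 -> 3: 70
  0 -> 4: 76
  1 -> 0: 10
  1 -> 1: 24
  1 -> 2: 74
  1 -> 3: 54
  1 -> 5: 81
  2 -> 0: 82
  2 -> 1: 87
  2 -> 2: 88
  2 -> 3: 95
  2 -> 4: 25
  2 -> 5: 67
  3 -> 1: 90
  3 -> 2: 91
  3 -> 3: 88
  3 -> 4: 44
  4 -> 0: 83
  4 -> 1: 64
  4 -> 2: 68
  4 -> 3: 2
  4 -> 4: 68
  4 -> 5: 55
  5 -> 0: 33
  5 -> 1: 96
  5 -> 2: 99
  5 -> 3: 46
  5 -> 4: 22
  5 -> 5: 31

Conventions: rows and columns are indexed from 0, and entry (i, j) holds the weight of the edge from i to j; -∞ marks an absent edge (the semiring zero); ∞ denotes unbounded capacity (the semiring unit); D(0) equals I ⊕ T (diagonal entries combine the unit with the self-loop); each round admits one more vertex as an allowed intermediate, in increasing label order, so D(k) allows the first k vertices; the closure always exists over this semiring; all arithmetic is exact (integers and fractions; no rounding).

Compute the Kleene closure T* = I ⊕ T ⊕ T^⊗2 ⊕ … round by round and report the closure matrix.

D(0):
  [∞, 67, -∞, 70, 76, -∞]
  [10, ∞, 74, 54, -∞, 81]
  [82, 87, ∞, 95, 25, 67]
  [-∞, 90, 91, ∞, 44, -∞]
  [83, 64, 68, 2, ∞, 55]
  [33, 96, 99, 46, 22, ∞]
D(1):
  [∞, 67, -∞, 70, 76, -∞]
  [10, ∞, 74, 54, 10, 81]
  [82, 87, ∞, 95, 76, 67]
  [-∞, 90, 91, ∞, 44, -∞]
  [83, 67, 68, 70, ∞, 55]
  [33, 96, 99, 46, 33, ∞]
D(2):
  [∞, 67, 67, 70, 76, 67]
  [10, ∞, 74, 54, 10, 81]
  [82, 87, ∞, 95, 76, 81]
  [10, 90, 91, ∞, 44, 81]
  [83, 67, 68, 70, ∞, 67]
  [33, 96, 99, 54, 33, ∞]
D(3):
  [∞, 67, 67, 70, 76, 67]
  [74, ∞, 74, 74, 74, 81]
  [82, 87, ∞, 95, 76, 81]
  [82, 90, 91, ∞, 76, 81]
  [83, 68, 68, 70, ∞, 68]
  [82, 96, 99, 95, 76, ∞]
D(4):
  [∞, 70, 70, 70, 76, 70]
  [74, ∞, 74, 74, 74, 81]
  [82, 90, ∞, 95, 76, 81]
  [82, 90, 91, ∞, 76, 81]
  [83, 70, 70, 70, ∞, 70]
  [82, 96, 99, 95, 76, ∞]
D(5):
  [∞, 70, 70, 70, 76, 70]
  [74, ∞, 74, 74, 74, 81]
  [82, 90, ∞, 95, 76, 81]
  [82, 90, 91, ∞, 76, 81]
  [83, 70, 70, 70, ∞, 70]
  [82, 96, 99, 95, 76, ∞]
D(6):
  [∞, 70, 70, 70, 76, 70]
  [81, ∞, 81, 81, 76, 81]
  [82, 90, ∞, 95, 76, 81]
  [82, 90, 91, ∞, 76, 81]
  [83, 70, 70, 70, ∞, 70]
  [82, 96, 99, 95, 76, ∞]
Answer: T* = [[∞, 70, 70, 70, 76, 70], [81, ∞, 81, 81, 76, 81], [82, 90, ∞, 95, 76, 81], [82, 90, 91, ∞, 76, 81], [83, 70, 70, 70, ∞, 70], [82, 96, 99, 95, 76, ∞]]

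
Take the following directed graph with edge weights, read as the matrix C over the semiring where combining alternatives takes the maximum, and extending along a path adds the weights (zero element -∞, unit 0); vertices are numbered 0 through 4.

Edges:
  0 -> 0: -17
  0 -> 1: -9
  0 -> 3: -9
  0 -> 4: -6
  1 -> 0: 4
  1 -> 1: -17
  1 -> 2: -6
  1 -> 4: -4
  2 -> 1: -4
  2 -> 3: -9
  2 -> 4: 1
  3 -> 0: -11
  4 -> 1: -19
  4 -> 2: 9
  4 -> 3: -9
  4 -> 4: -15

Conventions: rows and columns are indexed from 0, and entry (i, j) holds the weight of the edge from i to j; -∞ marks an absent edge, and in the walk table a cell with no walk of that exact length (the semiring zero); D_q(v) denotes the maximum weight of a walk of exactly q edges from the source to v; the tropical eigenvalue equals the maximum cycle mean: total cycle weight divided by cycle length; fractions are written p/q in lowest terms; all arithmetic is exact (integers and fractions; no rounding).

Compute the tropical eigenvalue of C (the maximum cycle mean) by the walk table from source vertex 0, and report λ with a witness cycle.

q=0: [0, -∞, -∞, -∞, -∞]
q=1: [-17, -9, -∞, -9, -6]
q=2: [-5, -25, 3, -15, -13]
q=3: [-21, -1, -4, -6, 4]
q=4: [3, -8, 13, -5, -3]
q=5: [-4, 9, 6, 4, 14]
Optimal cycle mean attained by: cycle 2->4->2, total 1 + 9, length 2.
Answer: λ = 5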